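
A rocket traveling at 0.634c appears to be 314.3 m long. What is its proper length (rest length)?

Contracted length L = 314.3 m
γ = 1/√(1 - 0.634²) = 1.293
L₀ = γL = 1.293 × 314.3 = 406.4 m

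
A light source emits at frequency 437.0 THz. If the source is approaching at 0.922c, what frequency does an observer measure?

β = v/c = 0.922
(1+β)/(1-β) = 1.922/0.078 = 24.64
Doppler factor = √(24.64) = 4.964
f_obs = 437.0 × 4.964 = 2169 THz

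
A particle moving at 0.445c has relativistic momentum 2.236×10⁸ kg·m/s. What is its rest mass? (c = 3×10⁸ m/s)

γ = 1/√(1 - 0.445²) = 1.1167
v = 0.445 × 3×10⁸ = 1.335×10⁸ m/s
m = p/(γv) = 2.236×10⁸/(1.1167 × 1.335×10⁸) = 1.500 kg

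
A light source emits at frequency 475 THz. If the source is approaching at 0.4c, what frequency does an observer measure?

β = v/c = 0.4
(1+β)/(1-β) = 1.4/0.6 = 2.3333
Doppler factor = √(2.3333) = 1.5275
f_obs = 475 × 1.5275 = 725.6 THz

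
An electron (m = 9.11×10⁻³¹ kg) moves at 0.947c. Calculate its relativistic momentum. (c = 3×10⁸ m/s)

γ = 1/√(1 - 0.947²) = 3.113
v = 0.947 × 3×10⁸ = 2.841×10⁸ m/s
p = γmv = 3.113 × 9.11×10⁻³¹ × 2.841×10⁸ = 8.057×10⁻²² kg·m/s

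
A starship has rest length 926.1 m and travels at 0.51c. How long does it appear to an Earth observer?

Proper length L₀ = 926.1 m
γ = 1/√(1 - 0.51²) = 1.1626
L = L₀/γ = 926.1/1.1626 = 796.6 m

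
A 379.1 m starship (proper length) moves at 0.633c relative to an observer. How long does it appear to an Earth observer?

Proper length L₀ = 379.1 m
γ = 1/√(1 - 0.633²) = 1.2917
L = L₀/γ = 379.1/1.2917 = 293.5 m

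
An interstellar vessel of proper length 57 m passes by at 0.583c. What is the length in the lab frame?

Proper length L₀ = 57 m
γ = 1/√(1 - 0.583²) = 1.2308
L = L₀/γ = 57/1.2308 = 46.31 m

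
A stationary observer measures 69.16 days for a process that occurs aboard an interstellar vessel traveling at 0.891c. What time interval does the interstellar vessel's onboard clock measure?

Dilated time Δt = 69.16 days
γ = 1/√(1 - 0.891²) = 2.2026
Δt₀ = Δt/γ = 69.16/2.2026 = 31.40 days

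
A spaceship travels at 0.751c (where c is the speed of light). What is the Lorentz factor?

v/c = 0.751, so (v/c)² = 0.564001
1 - (v/c)² = 0.435999
γ = 1/√(0.435999) = 1.514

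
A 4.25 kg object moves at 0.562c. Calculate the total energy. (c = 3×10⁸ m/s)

γ = 1/√(1 - 0.562²) = 1.209
mc² = 4.25 × (3×10⁸)² = 3.825×10¹⁷ J
E = γmc² = 1.209 × 3.825×10¹⁷ = 4.624×10¹⁷ J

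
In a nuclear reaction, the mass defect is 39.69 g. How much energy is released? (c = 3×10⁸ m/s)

Convert mass defect: Δm = 39.69 g = 0.03969 kg
E = Δm·c² = 0.03969 × (3×10⁸)²
= 0.03969 × 9×10¹⁶ = 3.572×10¹⁵ J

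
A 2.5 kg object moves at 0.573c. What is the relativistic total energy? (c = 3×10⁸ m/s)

γ = 1/√(1 - 0.573²) = 1.220
mc² = 2.5 × (3×10⁸)² = 2.250×10¹⁷ J
E = γmc² = 1.220 × 2.250×10¹⁷ = 2.745×10¹⁷ J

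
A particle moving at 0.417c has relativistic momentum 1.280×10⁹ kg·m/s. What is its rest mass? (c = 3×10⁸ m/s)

γ = 1/√(1 - 0.417²) = 1.1002
v = 0.417 × 3×10⁸ = 1.251×10⁸ m/s
m = p/(γv) = 1.280×10⁹/(1.1002 × 1.251×10⁸) = 9.300 kg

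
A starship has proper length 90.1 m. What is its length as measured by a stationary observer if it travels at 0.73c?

Proper length L₀ = 90.1 m
γ = 1/√(1 - 0.73²) = 1.4632
L = L₀/γ = 90.1/1.4632 = 61.58 m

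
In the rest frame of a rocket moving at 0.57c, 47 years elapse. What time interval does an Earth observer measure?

Proper time Δt₀ = 47 years
γ = 1/√(1 - 0.57²) = 1.217
Δt = γΔt₀ = 1.217 × 47 = 57.20 years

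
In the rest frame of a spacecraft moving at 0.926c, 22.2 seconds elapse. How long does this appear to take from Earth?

Proper time Δt₀ = 22.2 seconds
γ = 1/√(1 - 0.926²) = 2.6488
Δt = γΔt₀ = 2.6488 × 22.2 = 58.80 seconds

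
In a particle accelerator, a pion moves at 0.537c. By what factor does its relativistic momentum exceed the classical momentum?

p_rel = γmv, p_class = mv
Ratio = γ = 1/√(1 - 0.537²)
= 1/√(0.711631) = 1.185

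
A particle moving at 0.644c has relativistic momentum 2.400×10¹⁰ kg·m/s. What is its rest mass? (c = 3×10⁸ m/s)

γ = 1/√(1 - 0.644²) = 1.30715
v = 0.644 × 3×10⁸ = 1.932×10⁸ m/s
m = p/(γv) = 2.400×10¹⁰/(1.30715 × 1.932×10⁸) = 95.03 kg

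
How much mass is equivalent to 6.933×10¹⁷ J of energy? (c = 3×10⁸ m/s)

From E = mc², we get m = E/c²
c² = (3×10⁸)² = 9×10¹⁶ m²/s²
m = 6.933×10¹⁷ / 9×10¹⁶ = 7.703 kg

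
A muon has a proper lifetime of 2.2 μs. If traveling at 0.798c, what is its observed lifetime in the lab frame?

Proper lifetime τ₀ = 2.2 μs
γ = 1/√(1 - 0.798²) = 1.659
τ = γτ₀ = 1.659 × 2.2 μs = 3.650 μs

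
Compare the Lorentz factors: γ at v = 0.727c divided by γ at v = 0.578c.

γ₁ = 1/√(1 - 0.727²) = 1.45637
γ₂ = 1/√(1 - 0.578²) = 1.22543
γ₁/γ₂ = 1.45637/1.22543 = 1.188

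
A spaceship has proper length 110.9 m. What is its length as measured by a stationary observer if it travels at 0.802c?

Proper length L₀ = 110.9 m
γ = 1/√(1 - 0.802²) = 1.6741
L = L₀/γ = 110.9/1.6741 = 66.24 m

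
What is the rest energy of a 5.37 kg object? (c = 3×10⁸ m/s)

c² = (3×10⁸)² = 9.000×10¹⁶ m²/s²
E₀ = mc² = 5.37 × 9.000×10¹⁶ = 4.833×10¹⁷ J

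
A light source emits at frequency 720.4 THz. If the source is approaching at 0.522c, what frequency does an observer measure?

β = v/c = 0.522
(1+β)/(1-β) = 1.522/0.478 = 3.184
Doppler factor = √(3.184) = 1.784
f_obs = 720.4 × 1.784 = 1285 THz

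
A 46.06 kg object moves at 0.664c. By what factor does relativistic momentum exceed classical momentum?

p_rel = γmv, p_class = mv
Ratio = γ = 1/√(1 - 0.664²) = 1.337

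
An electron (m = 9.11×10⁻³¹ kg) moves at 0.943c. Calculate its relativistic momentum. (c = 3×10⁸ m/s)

γ = 1/√(1 - 0.943²) = 3.0049
v = 0.943 × 3×10⁸ = 2.829×10⁸ m/s
p = γmv = 3.0049 × 9.11×10⁻³¹ × 2.829×10⁸ = 7.744×10⁻²² kg·m/s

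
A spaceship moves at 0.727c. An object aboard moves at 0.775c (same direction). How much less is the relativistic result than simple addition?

Classical: u' + v = 0.775 + 0.727 = 1.502c
Relativistic: u = (0.775 + 0.727)/(1 + 0.563425) = 1.502/1.563425 = 0.9607c
Difference: 1.502 - 0.9607 = 0.5413c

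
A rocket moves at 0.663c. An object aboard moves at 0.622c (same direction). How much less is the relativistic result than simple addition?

Classical: u' + v = 0.622 + 0.663 = 1.285c
Relativistic: u = (0.622 + 0.663)/(1 + 0.412386) = 1.285/1.412386 = 0.9098c
Difference: 1.285 - 0.9098 = 0.3752c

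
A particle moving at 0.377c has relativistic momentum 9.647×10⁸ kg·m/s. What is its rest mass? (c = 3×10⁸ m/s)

γ = 1/√(1 - 0.377²) = 1.0797
v = 0.377 × 3×10⁸ = 1.131×10⁸ m/s
m = p/(γv) = 9.647×10⁸/(1.0797 × 1.131×10⁸) = 7.900 kg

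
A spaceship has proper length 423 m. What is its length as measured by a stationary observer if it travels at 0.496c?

Proper length L₀ = 423 m
γ = 1/√(1 - 0.496²) = 1.1516
L = L₀/γ = 423/1.1516 = 367.3 m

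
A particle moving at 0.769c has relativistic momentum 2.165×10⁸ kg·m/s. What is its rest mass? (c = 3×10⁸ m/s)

γ = 1/√(1 - 0.769²) = 1.5643
v = 0.769 × 3×10⁸ = 2.307×10⁸ m/s
m = p/(γv) = 2.165×10⁸/(1.5643 × 2.307×10⁸) = 0.5999 kg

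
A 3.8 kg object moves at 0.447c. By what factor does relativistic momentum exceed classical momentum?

p_rel = γmv, p_class = mv
Ratio = γ = 1/√(1 - 0.447²) = 1.118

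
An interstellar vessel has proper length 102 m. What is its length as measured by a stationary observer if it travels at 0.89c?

Proper length L₀ = 102 m
γ = 1/√(1 - 0.89²) = 2.193
L = L₀/γ = 102/2.193 = 46.51 m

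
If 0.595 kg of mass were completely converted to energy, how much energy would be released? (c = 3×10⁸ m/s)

Using E = mc²:
c² = (3×10⁸)² = 9×10¹⁶ m²/s²
E = 0.595 × 9×10¹⁶ = 5.355×10¹⁶ J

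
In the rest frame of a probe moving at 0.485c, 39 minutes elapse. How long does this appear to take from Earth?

Proper time Δt₀ = 39 minutes
γ = 1/√(1 - 0.485²) = 1.1435
Δt = γΔt₀ = 1.1435 × 39 = 44.60 minutes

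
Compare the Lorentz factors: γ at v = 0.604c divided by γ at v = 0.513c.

γ₁ = 1/√(1 - 0.604²) = 1.255
γ₂ = 1/√(1 - 0.513²) = 1.165
γ₁/γ₂ = 1.255/1.165 = 1.077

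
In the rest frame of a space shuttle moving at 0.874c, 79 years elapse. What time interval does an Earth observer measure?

Proper time Δt₀ = 79 years
γ = 1/√(1 - 0.874²) = 2.058
Δt = γΔt₀ = 2.058 × 79 = 162.6 years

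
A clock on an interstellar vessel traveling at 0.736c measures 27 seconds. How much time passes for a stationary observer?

Proper time Δt₀ = 27 seconds
γ = 1/√(1 - 0.736²) = 1.477
Δt = γΔt₀ = 1.477 × 27 = 39.88 seconds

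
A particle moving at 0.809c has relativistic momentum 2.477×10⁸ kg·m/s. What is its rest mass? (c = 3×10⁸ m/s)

γ = 1/√(1 - 0.809²) = 1.7012
v = 0.809 × 3×10⁸ = 2.427×10⁸ m/s
m = p/(γv) = 2.477×10⁸/(1.7012 × 2.427×10⁸) = 0.5999 kg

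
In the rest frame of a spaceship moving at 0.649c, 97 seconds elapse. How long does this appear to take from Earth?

Proper time Δt₀ = 97 seconds
γ = 1/√(1 - 0.649²) = 1.314
Δt = γΔt₀ = 1.314 × 97 = 127.5 seconds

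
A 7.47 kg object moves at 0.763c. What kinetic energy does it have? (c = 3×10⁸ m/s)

γ = 1/√(1 - 0.763²) = 1.54703
γ - 1 = 0.54703
KE = (γ-1)mc² = 0.54703 × 7.47 × (3×10⁸)² = 3.678×10¹⁷ J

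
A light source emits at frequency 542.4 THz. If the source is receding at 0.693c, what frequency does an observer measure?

β = v/c = 0.693
(1-β)/(1+β) = 0.307/1.693 = 0.1813
Doppler factor = √(0.1813) = 0.4258
f_obs = 542.4 × 0.4258 = 231.0 THz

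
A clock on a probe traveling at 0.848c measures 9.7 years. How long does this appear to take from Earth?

Proper time Δt₀ = 9.7 years
γ = 1/√(1 - 0.848²) = 1.887
Δt = γΔt₀ = 1.887 × 9.7 = 18.30 years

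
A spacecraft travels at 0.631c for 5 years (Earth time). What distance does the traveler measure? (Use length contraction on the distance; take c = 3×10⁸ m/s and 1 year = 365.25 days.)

Earth distance: d = v × t = 0.631c × 5 yr = 2.987×10¹⁶ m
γ = 1.289
d' = d/γ = 2.987×10¹⁶/1.289 = 2.317×10¹⁶ m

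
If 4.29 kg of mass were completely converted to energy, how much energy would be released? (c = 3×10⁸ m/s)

Using E = mc²:
c² = (3×10⁸)² = 9×10¹⁶ m²/s²
E = 4.29 × 9×10¹⁶ = 3.861×10¹⁷ J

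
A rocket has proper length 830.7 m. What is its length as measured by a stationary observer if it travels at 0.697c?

Proper length L₀ = 830.7 m
γ = 1/√(1 - 0.697²) = 1.3946
L = L₀/γ = 830.7/1.3946 = 595.7 m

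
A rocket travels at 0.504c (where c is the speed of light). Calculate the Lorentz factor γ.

v/c = 0.504, so (v/c)² = 0.254016
1 - (v/c)² = 0.745984
γ = 1/√(0.745984) = 1.158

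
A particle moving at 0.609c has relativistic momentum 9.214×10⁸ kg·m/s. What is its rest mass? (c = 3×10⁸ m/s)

γ = 1/√(1 - 0.609²) = 1.2608
v = 0.609 × 3×10⁸ = 1.827×10⁸ m/s
m = p/(γv) = 9.214×10⁸/(1.2608 × 1.827×10⁸) = 4.000 kg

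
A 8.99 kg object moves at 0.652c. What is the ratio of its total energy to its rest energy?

E = γmc², E₀ = mc²
E/E₀ = γ = 1/√(1 - 0.652²) = 1.319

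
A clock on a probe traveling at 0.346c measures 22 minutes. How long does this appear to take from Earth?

Proper time Δt₀ = 22 minutes
γ = 1/√(1 - 0.346²) = 1.066
Δt = γΔt₀ = 1.066 × 22 = 23.45 minutes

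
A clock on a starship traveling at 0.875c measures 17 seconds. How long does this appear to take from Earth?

Proper time Δt₀ = 17 seconds
γ = 1/√(1 - 0.875²) = 2.066
Δt = γΔt₀ = 2.066 × 17 = 35.12 seconds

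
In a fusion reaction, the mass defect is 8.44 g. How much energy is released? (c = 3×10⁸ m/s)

Convert mass defect: Δm = 8.44 g = 0.00844 kg
E = Δm·c² = 0.00844 × (3×10⁸)²
= 0.00844 × 9×10¹⁶ = 7.596×10¹⁴ J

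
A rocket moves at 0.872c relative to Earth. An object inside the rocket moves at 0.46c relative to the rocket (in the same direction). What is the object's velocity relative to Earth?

u = (u' + v)/(1 + u'v/c²)
Numerator: 0.46 + 0.872 = 1.332
Denominator: 1 + 0.40112 = 1.40112
u = 1.332/1.40112 = 0.9507c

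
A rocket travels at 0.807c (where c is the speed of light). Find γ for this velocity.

v/c = 0.807, so (v/c)² = 0.651249
1 - (v/c)² = 0.348751
γ = 1/√(0.348751) = 1.693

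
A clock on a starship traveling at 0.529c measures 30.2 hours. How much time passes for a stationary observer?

Proper time Δt₀ = 30.2 hours
γ = 1/√(1 - 0.529²) = 1.1784
Δt = γΔt₀ = 1.1784 × 30.2 = 35.59 hours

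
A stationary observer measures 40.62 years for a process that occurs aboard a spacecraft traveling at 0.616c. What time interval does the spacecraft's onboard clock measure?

Dilated time Δt = 40.62 years
γ = 1/√(1 - 0.616²) = 1.2694
Δt₀ = Δt/γ = 40.62/1.2694 = 32.00 years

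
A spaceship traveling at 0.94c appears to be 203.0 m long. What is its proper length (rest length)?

Contracted length L = 203.0 m
γ = 1/√(1 - 0.94²) = 2.931
L₀ = γL = 2.931 × 203.0 = 595.0 m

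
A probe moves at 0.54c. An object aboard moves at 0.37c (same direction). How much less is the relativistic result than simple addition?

Classical: u' + v = 0.37 + 0.54 = 0.91c
Relativistic: u = (0.37 + 0.54)/(1 + 0.1998) = 0.91/1.1998 = 0.7585c
Difference: 0.91 - 0.7585 = 0.1515c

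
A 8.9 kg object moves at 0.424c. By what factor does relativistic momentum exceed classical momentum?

p_rel = γmv, p_class = mv
Ratio = γ = 1/√(1 - 0.424²) = 1.104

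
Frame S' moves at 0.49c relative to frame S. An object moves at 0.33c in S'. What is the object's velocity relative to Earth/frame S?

u = (u' + v)/(1 + u'v/c²)
Numerator: 0.33 + 0.49 = 0.82
Denominator: 1 + 0.1617 = 1.1617
u = 0.82/1.1617 = 0.7059c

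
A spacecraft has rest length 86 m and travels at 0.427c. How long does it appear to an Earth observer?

Proper length L₀ = 86 m
γ = 1/√(1 - 0.427²) = 1.10589
L = L₀/γ = 86/1.10589 = 77.77 m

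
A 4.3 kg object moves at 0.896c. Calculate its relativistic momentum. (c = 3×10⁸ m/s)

γ = 1/√(1 - 0.896²) = 2.252
v = 0.896 × 3×10⁸ = 2.688×10⁸ m/s
p = γmv = 2.252 × 4.3 × 2.688×10⁸ = 2.603×10⁹ kg·m/s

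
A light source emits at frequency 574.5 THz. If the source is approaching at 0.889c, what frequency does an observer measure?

β = v/c = 0.889
(1+β)/(1-β) = 1.889/0.111 = 17.018
Doppler factor = √(17.018) = 4.125
f_obs = 574.5 × 4.125 = 2370 THz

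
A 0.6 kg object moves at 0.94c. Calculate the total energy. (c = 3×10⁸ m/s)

γ = 1/√(1 - 0.94²) = 2.931
mc² = 0.6 × (3×10⁸)² = 5.400×10¹⁶ J
E = γmc² = 2.931 × 5.400×10¹⁶ = 1.583×10¹⁷ J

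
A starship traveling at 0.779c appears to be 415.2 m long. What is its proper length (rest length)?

Contracted length L = 415.2 m
γ = 1/√(1 - 0.779²) = 1.595
L₀ = γL = 1.595 × 415.2 = 662.2 m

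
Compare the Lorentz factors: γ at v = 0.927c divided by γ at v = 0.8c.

γ₁ = 1/√(1 - 0.927²) = 2.6662
γ₂ = 1/√(1 - 0.8²) = 1.6667
γ₁/γ₂ = 2.6662/1.6667 = 1.600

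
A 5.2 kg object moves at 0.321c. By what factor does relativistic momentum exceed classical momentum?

p_rel = γmv, p_class = mv
Ratio = γ = 1/√(1 - 0.321²) = 1.056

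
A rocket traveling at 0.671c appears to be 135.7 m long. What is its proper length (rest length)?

Contracted length L = 135.7 m
γ = 1/√(1 - 0.671²) = 1.3487
L₀ = γL = 1.3487 × 135.7 = 183.0 m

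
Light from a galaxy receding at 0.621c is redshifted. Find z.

β = 0.621
(1+β)/(1-β) = 1.621/0.379 = 4.277
√(4.277) = 2.068
z = 2.068 - 1 = 1.068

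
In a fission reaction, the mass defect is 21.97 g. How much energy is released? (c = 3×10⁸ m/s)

Convert mass defect: Δm = 21.97 g = 0.02197 kg
E = Δm·c² = 0.02197 × (3×10⁸)²
= 0.02197 × 9×10¹⁶ = 1.977×10¹⁵ J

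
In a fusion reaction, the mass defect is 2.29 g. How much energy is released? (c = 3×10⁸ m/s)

Convert mass defect: Δm = 2.29 g = 0.00229 kg
E = Δm·c² = 0.00229 × (3×10⁸)²
= 0.00229 × 9×10¹⁶ = 2.061×10¹⁴ J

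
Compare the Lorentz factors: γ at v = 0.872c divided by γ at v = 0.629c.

γ₁ = 1/√(1 - 0.872²) = 2.0429
γ₂ = 1/√(1 - 0.629²) = 1.2863
γ₁/γ₂ = 2.0429/1.2863 = 1.588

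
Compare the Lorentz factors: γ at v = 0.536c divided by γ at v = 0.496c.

γ₁ = 1/√(1 - 0.536²) = 1.185
γ₂ = 1/√(1 - 0.496²) = 1.152
γ₁/γ₂ = 1.185/1.152 = 1.029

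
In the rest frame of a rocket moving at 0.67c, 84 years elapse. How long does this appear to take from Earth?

Proper time Δt₀ = 84 years
γ = 1/√(1 - 0.67²) = 1.3471
Δt = γΔt₀ = 1.3471 × 84 = 113.2 years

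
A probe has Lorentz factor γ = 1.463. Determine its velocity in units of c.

From γ = 1/√(1 - v²/c²):
1/γ² = 1/1.463² = 0.4672
v²/c² = 1 - 0.4672 = 0.5328
v/c = √(0.5328) = 0.7299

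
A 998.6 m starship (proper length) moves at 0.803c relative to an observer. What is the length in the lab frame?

Proper length L₀ = 998.6 m
γ = 1/√(1 - 0.803²) = 1.678
L = L₀/γ = 998.6/1.678 = 595.1 m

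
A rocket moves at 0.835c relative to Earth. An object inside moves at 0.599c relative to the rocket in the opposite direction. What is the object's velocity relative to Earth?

Object's velocity in rocket frame is u' = -0.599c
u = (u' + v)/(1 + u'v/c²) = (v - 0.599)/(1 - 0.599·v/c²)
Numerator: 0.835 - 0.599 = 0.236
Denominator: 1 - 0.500165 = 0.499835
u = 0.236/0.499835 = 0.4722c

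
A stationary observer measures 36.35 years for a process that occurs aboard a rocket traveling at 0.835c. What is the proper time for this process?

Dilated time Δt = 36.35 years
γ = 1/√(1 - 0.835²) = 1.8174
Δt₀ = Δt/γ = 36.35/1.8174 = 20.00 years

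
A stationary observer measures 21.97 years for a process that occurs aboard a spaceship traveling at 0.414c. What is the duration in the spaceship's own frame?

Dilated time Δt = 21.97 years
γ = 1/√(1 - 0.414²) = 1.0986
Δt₀ = Δt/γ = 21.97/1.0986 = 20.00 years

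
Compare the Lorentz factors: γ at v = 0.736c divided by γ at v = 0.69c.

γ₁ = 1/√(1 - 0.736²) = 1.477
γ₂ = 1/√(1 - 0.69²) = 1.382
γ₁/γ₂ = 1.477/1.382 = 1.069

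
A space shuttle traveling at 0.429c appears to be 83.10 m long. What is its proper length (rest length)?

Contracted length L = 83.10 m
γ = 1/√(1 - 0.429²) = 1.10705
L₀ = γL = 1.10705 × 83.10 = 92.00 m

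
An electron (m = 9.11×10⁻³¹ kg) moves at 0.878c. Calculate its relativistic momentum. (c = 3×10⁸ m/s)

γ = 1/√(1 - 0.878²) = 2.089
v = 0.878 × 3×10⁸ = 2.634×10⁸ m/s
p = γmv = 2.089 × 9.11×10⁻³¹ × 2.634×10⁸ = 5.013×10⁻²² kg·m/s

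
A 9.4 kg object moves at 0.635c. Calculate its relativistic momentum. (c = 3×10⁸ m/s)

γ = 1/√(1 - 0.635²) = 1.2945
v = 0.635 × 3×10⁸ = 1.905×10⁸ m/s
p = γmv = 1.2945 × 9.4 × 1.905×10⁸ = 2.318×10⁹ kg·m/s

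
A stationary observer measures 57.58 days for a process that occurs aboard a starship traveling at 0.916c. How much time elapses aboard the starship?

Dilated time Δt = 57.58 days
γ = 1/√(1 - 0.916²) = 2.493
Δt₀ = Δt/γ = 57.58/2.493 = 23.10 days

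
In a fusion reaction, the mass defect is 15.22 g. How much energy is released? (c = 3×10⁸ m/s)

Convert mass defect: Δm = 15.22 g = 0.01522 kg
E = Δm·c² = 0.01522 × (3×10⁸)²
= 0.01522 × 9×10¹⁶ = 1.370×10¹⁵ J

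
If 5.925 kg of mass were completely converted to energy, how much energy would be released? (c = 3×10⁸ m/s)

Using E = mc²:
c² = (3×10⁸)² = 9×10¹⁶ m²/s²
E = 5.925 × 9×10¹⁶ = 5.333×10¹⁷ J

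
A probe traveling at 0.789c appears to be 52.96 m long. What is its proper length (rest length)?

Contracted length L = 52.96 m
γ = 1/√(1 - 0.789²) = 1.6276
L₀ = γL = 1.6276 × 52.96 = 86.20 m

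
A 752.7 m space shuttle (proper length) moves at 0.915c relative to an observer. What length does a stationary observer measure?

Proper length L₀ = 752.7 m
γ = 1/√(1 - 0.915²) = 2.4786
L = L₀/γ = 752.7/2.4786 = 303.7 m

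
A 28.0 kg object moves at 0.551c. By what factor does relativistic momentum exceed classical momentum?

p_rel = γmv, p_class = mv
Ratio = γ = 1/√(1 - 0.551²) = 1.198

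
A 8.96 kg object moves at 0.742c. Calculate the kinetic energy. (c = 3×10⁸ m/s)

γ = 1/√(1 - 0.742²) = 1.49165
γ - 1 = 0.49165
KE = (γ-1)mc² = 0.49165 × 8.96 × (3×10⁸)² = 3.965×10¹⁷ J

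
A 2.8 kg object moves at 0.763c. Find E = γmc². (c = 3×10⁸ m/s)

γ = 1/√(1 - 0.763²) = 1.54703
mc² = 2.8 × (3×10⁸)² = 2.520×10¹⁷ J
E = γmc² = 1.54703 × 2.520×10¹⁷ = 3.899×10¹⁷ J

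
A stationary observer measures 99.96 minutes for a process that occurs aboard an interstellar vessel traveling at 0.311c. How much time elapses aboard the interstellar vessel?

Dilated time Δt = 99.96 minutes
γ = 1/√(1 - 0.311²) = 1.0522
Δt₀ = Δt/γ = 99.96/1.0522 = 95.00 minutes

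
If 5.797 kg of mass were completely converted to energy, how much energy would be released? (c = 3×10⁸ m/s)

Using E = mc²:
c² = (3×10⁸)² = 9×10¹⁶ m²/s²
E = 5.797 × 9×10¹⁶ = 5.217×10¹⁷ J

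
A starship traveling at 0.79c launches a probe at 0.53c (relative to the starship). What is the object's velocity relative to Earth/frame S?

u = (u' + v)/(1 + u'v/c²)
Numerator: 0.53 + 0.79 = 1.32
Denominator: 1 + 0.4187 = 1.4187
u = 1.32/1.4187 = 0.9304c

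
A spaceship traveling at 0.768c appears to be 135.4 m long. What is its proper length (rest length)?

Contracted length L = 135.4 m
γ = 1/√(1 - 0.768²) = 1.561
L₀ = γL = 1.561 × 135.4 = 211.4 m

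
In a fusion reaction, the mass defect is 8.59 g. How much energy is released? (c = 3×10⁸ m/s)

Convert mass defect: Δm = 8.59 g = 0.00859 kg
E = Δm·c² = 0.00859 × (3×10⁸)²
= 0.00859 × 9×10¹⁶ = 7.731×10¹⁴ J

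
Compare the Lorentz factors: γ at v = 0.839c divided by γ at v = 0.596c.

γ₁ = 1/√(1 - 0.839²) = 1.838
γ₂ = 1/√(1 - 0.596²) = 1.245
γ₁/γ₂ = 1.838/1.245 = 1.476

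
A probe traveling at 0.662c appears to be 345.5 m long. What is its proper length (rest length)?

Contracted length L = 345.5 m
γ = 1/√(1 - 0.662²) = 1.3342
L₀ = γL = 1.3342 × 345.5 = 461.0 m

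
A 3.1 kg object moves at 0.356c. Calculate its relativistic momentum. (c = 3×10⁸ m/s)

γ = 1/√(1 - 0.356²) = 1.070
v = 0.356 × 3×10⁸ = 1.068×10⁸ m/s
p = γmv = 1.070 × 3.1 × 1.068×10⁸ = 3.543×10⁸ kg·m/s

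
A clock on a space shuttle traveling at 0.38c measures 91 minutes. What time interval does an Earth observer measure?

Proper time Δt₀ = 91 minutes
γ = 1/√(1 - 0.38²) = 1.0811
Δt = γΔt₀ = 1.0811 × 91 = 98.38 minutes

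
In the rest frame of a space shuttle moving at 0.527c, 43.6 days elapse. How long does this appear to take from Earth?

Proper time Δt₀ = 43.6 days
γ = 1/√(1 - 0.527²) = 1.1767
Δt = γΔt₀ = 1.1767 × 43.6 = 51.30 days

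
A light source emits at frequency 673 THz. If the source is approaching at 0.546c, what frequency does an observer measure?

β = v/c = 0.546
(1+β)/(1-β) = 1.546/0.454 = 3.405
Doppler factor = √(3.405) = 1.845
f_obs = 673 × 1.845 = 1242 THz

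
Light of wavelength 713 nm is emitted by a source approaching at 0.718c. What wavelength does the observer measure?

β = 0.718
Wavelength Doppler factor = √(0.282/1.718) = √(0.164144) = 0.40515
λ_obs = 713 × 0.40515 = 288.9 nm (blueshift)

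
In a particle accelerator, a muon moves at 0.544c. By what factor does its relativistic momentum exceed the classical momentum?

p_rel = γmv, p_class = mv
Ratio = γ = 1/√(1 - 0.544²)
= 1/√(0.704064) = 1.192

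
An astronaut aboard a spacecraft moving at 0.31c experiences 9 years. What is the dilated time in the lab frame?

Proper time Δt₀ = 9 years
γ = 1/√(1 - 0.31²) = 1.0518
Δt = γΔt₀ = 1.0518 × 9 = 9.466 years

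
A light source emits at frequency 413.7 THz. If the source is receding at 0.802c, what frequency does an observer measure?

β = v/c = 0.802
(1-β)/(1+β) = 0.198/1.802 = 0.1099
Doppler factor = √(0.1099) = 0.3315
f_obs = 413.7 × 0.3315 = 137.1 THz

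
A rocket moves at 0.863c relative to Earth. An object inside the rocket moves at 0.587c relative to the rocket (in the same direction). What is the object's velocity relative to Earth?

u = (u' + v)/(1 + u'v/c²)
Numerator: 0.587 + 0.863 = 1.45
Denominator: 1 + 0.506581 = 1.506581
u = 1.45/1.506581 = 0.9624c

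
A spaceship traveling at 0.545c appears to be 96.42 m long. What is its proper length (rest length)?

Contracted length L = 96.42 m
γ = 1/√(1 - 0.545²) = 1.193
L₀ = γL = 1.193 × 96.42 = 115.0 m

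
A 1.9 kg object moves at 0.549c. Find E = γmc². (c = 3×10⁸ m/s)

γ = 1/√(1 - 0.549²) = 1.1964
mc² = 1.9 × (3×10⁸)² = 1.710×10¹⁷ J
E = γmc² = 1.1964 × 1.710×10¹⁷ = 2.046×10¹⁷ J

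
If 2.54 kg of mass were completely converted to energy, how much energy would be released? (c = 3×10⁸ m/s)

Using E = mc²:
c² = (3×10⁸)² = 9×10¹⁶ m²/s²
E = 2.54 × 9×10¹⁶ = 2.286×10¹⁷ J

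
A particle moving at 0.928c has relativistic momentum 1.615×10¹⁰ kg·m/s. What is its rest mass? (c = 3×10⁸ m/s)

γ = 1/√(1 - 0.928²) = 2.684
v = 0.928 × 3×10⁸ = 2.784×10⁸ m/s
m = p/(γv) = 1.615×10¹⁰/(2.684 × 2.784×10⁸) = 21.61 kg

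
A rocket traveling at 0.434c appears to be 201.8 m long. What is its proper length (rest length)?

Contracted length L = 201.8 m
γ = 1/√(1 - 0.434²) = 1.110
L₀ = γL = 1.110 × 201.8 = 224.0 m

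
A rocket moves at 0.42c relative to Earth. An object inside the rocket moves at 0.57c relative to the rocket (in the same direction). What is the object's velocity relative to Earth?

u = (u' + v)/(1 + u'v/c²)
Numerator: 0.57 + 0.42 = 0.99
Denominator: 1 + 0.2394 = 1.2394
u = 0.99/1.2394 = 0.7988c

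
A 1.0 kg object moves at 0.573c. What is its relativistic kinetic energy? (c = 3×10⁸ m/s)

γ = 1/√(1 - 0.573²) = 1.2202
γ - 1 = 0.2202
KE = (γ-1)mc² = 0.2202 × 1.0 × (3×10⁸)² = 1.982×10¹⁶ J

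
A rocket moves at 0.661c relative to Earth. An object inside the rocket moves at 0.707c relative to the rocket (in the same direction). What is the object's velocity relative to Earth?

u = (u' + v)/(1 + u'v/c²)
Numerator: 0.707 + 0.661 = 1.368
Denominator: 1 + 0.467327 = 1.467327
u = 1.368/1.467327 = 0.9323c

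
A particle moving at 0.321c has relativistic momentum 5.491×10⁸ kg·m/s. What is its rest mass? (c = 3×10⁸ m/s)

γ = 1/√(1 - 0.321²) = 1.056
v = 0.321 × 3×10⁸ = 9.630×10⁷ m/s
m = p/(γv) = 5.491×10⁸/(1.056 × 9.630×10⁷) = 5.400 kg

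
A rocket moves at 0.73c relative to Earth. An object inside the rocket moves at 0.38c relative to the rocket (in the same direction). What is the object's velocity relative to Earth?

u = (u' + v)/(1 + u'v/c²)
Numerator: 0.38 + 0.73 = 1.11
Denominator: 1 + 0.2774 = 1.2774
u = 1.11/1.2774 = 0.8690c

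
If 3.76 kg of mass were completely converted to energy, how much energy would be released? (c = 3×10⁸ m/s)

Using E = mc²:
c² = (3×10⁸)² = 9×10¹⁶ m²/s²
E = 3.76 × 9×10¹⁶ = 3.384×10¹⁷ J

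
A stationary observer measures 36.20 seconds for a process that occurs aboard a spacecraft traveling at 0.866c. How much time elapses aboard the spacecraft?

Dilated time Δt = 36.20 seconds
γ = 1/√(1 - 0.866²) = 2.000
Δt₀ = Δt/γ = 36.20/2.000 = 18.10 seconds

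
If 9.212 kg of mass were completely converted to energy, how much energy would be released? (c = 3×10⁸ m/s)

Using E = mc²:
c² = (3×10⁸)² = 9×10¹⁶ m²/s²
E = 9.212 × 9×10¹⁶ = 8.291×10¹⁷ J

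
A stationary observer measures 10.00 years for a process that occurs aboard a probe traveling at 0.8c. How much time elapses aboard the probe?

Dilated time Δt = 10.00 years
γ = 1/√(1 - 0.8²) = 1.6667
Δt₀ = Δt/γ = 10.00/1.6667 = 6.000 years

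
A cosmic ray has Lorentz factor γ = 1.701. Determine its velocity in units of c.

From γ = 1/√(1 - v²/c²):
1/γ² = 1/1.701² = 0.3456
v²/c² = 1 - 0.3456 = 0.6544
v/c = √(0.6544) = 0.8089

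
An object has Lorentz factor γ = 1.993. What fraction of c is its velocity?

From γ = 1/√(1 - v²/c²):
1/γ² = 1/1.993² = 0.2518
v²/c² = 1 - 0.2518 = 0.7482
v/c = √(0.7482) = 0.8650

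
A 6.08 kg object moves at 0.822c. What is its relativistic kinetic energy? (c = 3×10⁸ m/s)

γ = 1/√(1 - 0.822²) = 1.756
γ - 1 = 0.7560
KE = (γ-1)mc² = 0.7560 × 6.08 × (3×10⁸)² = 4.137×10¹⁷ J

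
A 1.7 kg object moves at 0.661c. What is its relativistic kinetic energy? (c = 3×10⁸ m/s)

γ = 1/√(1 - 0.661²) = 1.33265
γ - 1 = 0.33265
KE = (γ-1)mc² = 0.33265 × 1.7 × (3×10⁸)² = 5.090×10¹⁶ J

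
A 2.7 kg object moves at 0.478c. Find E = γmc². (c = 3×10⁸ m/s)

γ = 1/√(1 - 0.478²) = 1.1385
mc² = 2.7 × (3×10⁸)² = 2.430×10¹⁷ J
E = γmc² = 1.1385 × 2.430×10¹⁷ = 2.767×10¹⁷ J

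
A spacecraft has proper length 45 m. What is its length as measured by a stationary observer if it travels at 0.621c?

Proper length L₀ = 45 m
γ = 1/√(1 - 0.621²) = 1.276
L = L₀/γ = 45/1.276 = 35.27 m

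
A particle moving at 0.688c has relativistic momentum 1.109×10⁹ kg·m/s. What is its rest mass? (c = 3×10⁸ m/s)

γ = 1/√(1 - 0.688²) = 1.378
v = 0.688 × 3×10⁸ = 2.064×10⁸ m/s
m = p/(γv) = 1.109×10⁹/(1.378 × 2.064×10⁸) = 3.899 kg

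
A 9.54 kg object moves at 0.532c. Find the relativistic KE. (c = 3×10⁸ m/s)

γ = 1/√(1 - 0.532²) = 1.181
γ - 1 = 0.1810
KE = (γ-1)mc² = 0.1810 × 9.54 × (3×10⁸)² = 1.554×10¹⁷ J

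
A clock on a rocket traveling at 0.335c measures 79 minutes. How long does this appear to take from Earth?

Proper time Δt₀ = 79 minutes
γ = 1/√(1 - 0.335²) = 1.0613
Δt = γΔt₀ = 1.0613 × 79 = 83.84 minutes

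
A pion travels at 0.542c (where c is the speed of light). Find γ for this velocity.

v/c = 0.542, so (v/c)² = 0.293764
1 - (v/c)² = 0.706236
γ = 1/√(0.706236) = 1.190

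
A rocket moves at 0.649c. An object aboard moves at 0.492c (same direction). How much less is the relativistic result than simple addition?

Classical: u' + v = 0.492 + 0.649 = 1.141c
Relativistic: u = (0.492 + 0.649)/(1 + 0.319308) = 1.141/1.319308 = 0.8648c
Difference: 1.141 - 0.8648 = 0.2762c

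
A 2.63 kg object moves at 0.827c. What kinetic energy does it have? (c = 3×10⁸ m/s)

γ = 1/√(1 - 0.827²) = 1.7787
γ - 1 = 0.7787
KE = (γ-1)mc² = 0.7787 × 2.63 × (3×10⁸)² = 1.843×10¹⁷ J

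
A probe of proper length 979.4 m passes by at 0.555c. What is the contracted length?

Proper length L₀ = 979.4 m
γ = 1/√(1 - 0.555²) = 1.2021
L = L₀/γ = 979.4/1.2021 = 814.7 m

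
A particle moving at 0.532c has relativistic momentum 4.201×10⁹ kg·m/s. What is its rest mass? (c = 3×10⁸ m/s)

γ = 1/√(1 - 0.532²) = 1.181
v = 0.532 × 3×10⁸ = 1.596×10⁸ m/s
m = p/(γv) = 4.201×10⁹/(1.181 × 1.596×10⁸) = 22.29 kg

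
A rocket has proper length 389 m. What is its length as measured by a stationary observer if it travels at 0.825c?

Proper length L₀ = 389 m
γ = 1/√(1 - 0.825²) = 1.7695
L = L₀/γ = 389/1.7695 = 219.8 m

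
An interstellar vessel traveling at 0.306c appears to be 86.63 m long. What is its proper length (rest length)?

Contracted length L = 86.63 m
γ = 1/√(1 - 0.306²) = 1.050385
L₀ = γL = 1.050385 × 86.63 = 90.99 m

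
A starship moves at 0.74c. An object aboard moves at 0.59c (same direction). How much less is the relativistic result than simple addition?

Classical: u' + v = 0.59 + 0.74 = 1.33c
Relativistic: u = (0.59 + 0.74)/(1 + 0.4366) = 1.33/1.4366 = 0.9258c
Difference: 1.33 - 0.9258 = 0.4042c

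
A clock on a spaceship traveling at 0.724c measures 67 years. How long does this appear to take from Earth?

Proper time Δt₀ = 67 years
γ = 1/√(1 - 0.724²) = 1.4497
Δt = γΔt₀ = 1.4497 × 67 = 97.13 years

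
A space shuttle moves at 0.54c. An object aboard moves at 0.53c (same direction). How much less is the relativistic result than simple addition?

Classical: u' + v = 0.53 + 0.54 = 1.07c
Relativistic: u = (0.53 + 0.54)/(1 + 0.2862) = 1.07/1.2862 = 0.8319c
Difference: 1.07 - 0.8319 = 0.2381c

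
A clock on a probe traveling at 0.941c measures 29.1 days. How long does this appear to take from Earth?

Proper time Δt₀ = 29.1 days
γ = 1/√(1 - 0.941²) = 2.955
Δt = γΔt₀ = 2.955 × 29.1 = 85.99 days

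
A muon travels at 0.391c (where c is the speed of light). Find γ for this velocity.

v/c = 0.391, so (v/c)² = 0.152881
1 - (v/c)² = 0.847119
γ = 1/√(0.847119) = 1.086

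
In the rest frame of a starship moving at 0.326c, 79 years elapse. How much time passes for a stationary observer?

Proper time Δt₀ = 79 years
γ = 1/√(1 - 0.326²) = 1.0578
Δt = γΔt₀ = 1.0578 × 79 = 83.57 years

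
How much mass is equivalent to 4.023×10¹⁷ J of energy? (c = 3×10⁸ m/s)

From E = mc², we get m = E/c²
c² = (3×10⁸)² = 9×10¹⁶ m²/s²
m = 4.023×10¹⁷ / 9×10¹⁶ = 4.470 kg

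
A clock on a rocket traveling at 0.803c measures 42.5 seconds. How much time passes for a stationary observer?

Proper time Δt₀ = 42.5 seconds
γ = 1/√(1 - 0.803²) = 1.6779
Δt = γΔt₀ = 1.6779 × 42.5 = 71.31 seconds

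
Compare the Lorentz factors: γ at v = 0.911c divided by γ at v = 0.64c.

γ₁ = 1/√(1 - 0.911²) = 2.4248
γ₂ = 1/√(1 - 0.64²) = 1.3014
γ₁/γ₂ = 2.4248/1.3014 = 1.863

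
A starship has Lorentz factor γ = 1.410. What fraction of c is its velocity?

From γ = 1/√(1 - v²/c²):
1/γ² = 1/1.410² = 0.5030
v²/c² = 1 - 0.5030 = 0.4970
v/c = √(0.4970) = 0.7050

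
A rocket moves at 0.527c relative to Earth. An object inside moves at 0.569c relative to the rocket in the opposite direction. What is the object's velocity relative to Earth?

Object's velocity in rocket frame is u' = -0.569c
u = (u' + v)/(1 + u'v/c²) = (v - 0.569)/(1 - 0.569·v/c²)
Numerator: 0.527 - 0.569 = -0.042
Denominator: 1 - 0.299863 = 0.700137
u = -0.042/0.700137 = -0.05999c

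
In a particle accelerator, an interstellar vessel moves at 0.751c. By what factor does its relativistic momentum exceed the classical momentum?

p_rel = γmv, p_class = mv
Ratio = γ = 1/√(1 - 0.751²)
= 1/√(0.435999) = 1.514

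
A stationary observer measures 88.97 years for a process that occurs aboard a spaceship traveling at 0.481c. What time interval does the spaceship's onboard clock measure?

Dilated time Δt = 88.97 years
γ = 1/√(1 - 0.481²) = 1.1406
Δt₀ = Δt/γ = 88.97/1.1406 = 78.00 years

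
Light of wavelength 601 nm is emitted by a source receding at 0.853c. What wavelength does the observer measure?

β = 0.853
Wavelength Doppler factor = √(1.853/0.147) = √(12.605) = 3.550
λ_obs = 601 × 3.550 = 2134 nm (redshift)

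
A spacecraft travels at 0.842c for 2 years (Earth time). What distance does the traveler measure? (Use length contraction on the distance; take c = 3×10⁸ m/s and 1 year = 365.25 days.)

Earth distance: d = v × t = 0.842c × 2 yr = 1.5943×10¹⁶ m
γ = 1.8536
d' = d/γ = 1.5943×10¹⁶/1.8536 = 8.601×10¹⁵ m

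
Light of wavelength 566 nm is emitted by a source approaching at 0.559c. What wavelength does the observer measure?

β = 0.559
Wavelength Doppler factor = √(0.441/1.559) = √(0.28287) = 0.53186
λ_obs = 566 × 0.53186 = 301.0 nm (blueshift)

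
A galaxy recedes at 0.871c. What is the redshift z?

β = 0.871
(1+β)/(1-β) = 1.871/0.129 = 14.50
√(14.50) = 3.808
z = 3.808 - 1 = 2.808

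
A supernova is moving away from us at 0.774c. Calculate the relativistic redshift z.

β = 0.774
(1+β)/(1-β) = 1.774/0.226 = 7.850
√(7.850) = 2.802
z = 2.802 - 1 = 1.802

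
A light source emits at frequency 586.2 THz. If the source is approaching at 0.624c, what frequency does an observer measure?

β = v/c = 0.624
(1+β)/(1-β) = 1.624/0.376 = 4.319
Doppler factor = √(4.319) = 2.078
f_obs = 586.2 × 2.078 = 1218 THz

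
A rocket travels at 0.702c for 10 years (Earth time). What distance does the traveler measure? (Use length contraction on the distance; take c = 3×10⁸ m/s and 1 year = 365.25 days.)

Earth distance: d = v × t = 0.702c × 10 yr = 6.6460×10¹⁶ m
γ = 1.4041
d' = d/γ = 6.6460×10¹⁶/1.4041 = 4.733×10¹⁶ m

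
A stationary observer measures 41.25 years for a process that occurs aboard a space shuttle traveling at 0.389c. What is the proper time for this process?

Dilated time Δt = 41.25 years
γ = 1/√(1 - 0.389²) = 1.0855
Δt₀ = Δt/γ = 41.25/1.0855 = 38.00 years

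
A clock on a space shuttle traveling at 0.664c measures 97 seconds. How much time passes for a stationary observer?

Proper time Δt₀ = 97 seconds
γ = 1/√(1 - 0.664²) = 1.337
Δt = γΔt₀ = 1.337 × 97 = 129.7 seconds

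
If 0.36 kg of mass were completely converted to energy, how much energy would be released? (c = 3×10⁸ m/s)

Using E = mc²:
c² = (3×10⁸)² = 9×10¹⁶ m²/s²
E = 0.36 × 9×10¹⁶ = 3.240×10¹⁶ J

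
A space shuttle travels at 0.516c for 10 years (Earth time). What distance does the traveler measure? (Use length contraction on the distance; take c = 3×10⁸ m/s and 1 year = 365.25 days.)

Earth distance: d = v × t = 0.516c × 10 yr = 4.8851×10¹⁶ m
γ = 1.1674
d' = d/γ = 4.8851×10¹⁶/1.1674 = 4.185×10¹⁶ m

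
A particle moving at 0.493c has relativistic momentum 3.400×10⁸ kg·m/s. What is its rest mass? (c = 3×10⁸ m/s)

γ = 1/√(1 - 0.493²) = 1.1494
v = 0.493 × 3×10⁸ = 1.479×10⁸ m/s
m = p/(γv) = 3.400×10⁸/(1.1494 × 1.479×10⁸) = 2.000 kg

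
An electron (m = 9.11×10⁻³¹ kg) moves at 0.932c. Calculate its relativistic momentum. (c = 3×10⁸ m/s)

γ = 1/√(1 - 0.932²) = 2.7589
v = 0.932 × 3×10⁸ = 2.796×10⁸ m/s
p = γmv = 2.7589 × 9.11×10⁻³¹ × 2.796×10⁸ = 7.027×10⁻²² kg·m/s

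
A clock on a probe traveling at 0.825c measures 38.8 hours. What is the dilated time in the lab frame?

Proper time Δt₀ = 38.8 hours
γ = 1/√(1 - 0.825²) = 1.7695
Δt = γΔt₀ = 1.7695 × 38.8 = 68.66 hours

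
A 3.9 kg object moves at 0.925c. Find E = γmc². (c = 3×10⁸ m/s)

γ = 1/√(1 - 0.925²) = 2.632
mc² = 3.9 × (3×10⁸)² = 3.510×10¹⁷ J
E = γmc² = 2.632 × 3.510×10¹⁷ = 9.238×10¹⁷ J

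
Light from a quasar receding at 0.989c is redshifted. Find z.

β = 0.989
(1+β)/(1-β) = 1.989/0.011 = 180.8
√(180.8) = 13.45
z = 13.45 - 1 = 12.45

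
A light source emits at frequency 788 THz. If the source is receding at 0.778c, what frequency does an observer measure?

β = v/c = 0.778
(1-β)/(1+β) = 0.222/1.778 = 0.124859
Doppler factor = √(0.124859) = 0.35335
f_obs = 788 × 0.35335 = 278.4 THz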